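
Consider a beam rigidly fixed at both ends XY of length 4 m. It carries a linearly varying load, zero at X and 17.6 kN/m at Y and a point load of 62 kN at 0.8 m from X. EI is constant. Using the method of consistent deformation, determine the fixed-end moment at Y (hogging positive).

M_Y = 22.02 kN·m

Release both end moments; the primary structure is a simply-supported span XY with redundants M_X and M_Y.
End rotations of the released simple span under the applied load (×1/EI):
  at X: triangular load, peak 17.6: 7w₀L³/(360EI) = 21.9/EI
  at Y: triangular load, peak 17.6: w₀L³/(45EI) = 25.03/EI
  at X: point load 62 at a = 0.8: Pab(L + b)/(6LEI) = 47.62/EI
  at Y: point load 62 at a = 0.8: Pab(L + a)/(6LEI) = 31.74/EI
  θ_X0 = 69.52/EI,  θ_Y0 = 56.78/EI
Flexibility coefficients: a unit moment at one end gives L/(3EI) there and L/(6EI) at the far end, so f₁₁ = f₂₂ = 1.333/EI and f₁₂ = f₂₁ = 0.6667/EI.
Compatibility — zero rotation at each built-in end:
  1.333 M_X + 0.6667 M_Y = 69.52
  0.6667 M_X + 1.333 M_Y = 56.78
Solving the pair gives M_X = 41.13 kN·m and M_Y = 22.02 kN·m (hogging).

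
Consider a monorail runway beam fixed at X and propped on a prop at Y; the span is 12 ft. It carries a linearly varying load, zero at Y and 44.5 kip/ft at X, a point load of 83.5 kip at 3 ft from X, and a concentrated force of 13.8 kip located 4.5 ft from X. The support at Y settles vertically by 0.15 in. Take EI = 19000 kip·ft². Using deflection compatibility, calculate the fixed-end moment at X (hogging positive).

M_X = 628.1 kip·ft

Take the reaction at Y as the redundant and release it; the primary structure is a cantilever fixed at X.
Primary-structure tip deflection at Y by superposition:
  triangular load, peak 44.5 at the fixed end: w₀L⁴/(30EI) = 30758/EI
  point load 83.5 at a = 3: Pa²(3L − a)/(6EI) = 4133/EI
  point load 13.8 at a = 4.5: Pa²(3L − a)/(6EI) = 1467/EI
  δ_0 = 36359/EI
Flexibility coefficient — unit upward force at Y: δ_{YY} = L³/(3EI) = 576/EI.
With EI = 19000 kip·ft²: δ_0 = 1.9136 ft and δ_{YY} = 0.030316 ft/kip.
Compatibility — the beam at Y must follow the support down by 0.0125 ft: δ_0 − R_Y·δ_{YY} = 0.0125, so R_Y = (1.9136 − 0.0125)/0.030316 = 62.71 kip.
Moment equilibrium about X: M_X = Σ(load moments about X) − R_Y·L = 1381 − 62.71×12 = 628.1 kip·ft.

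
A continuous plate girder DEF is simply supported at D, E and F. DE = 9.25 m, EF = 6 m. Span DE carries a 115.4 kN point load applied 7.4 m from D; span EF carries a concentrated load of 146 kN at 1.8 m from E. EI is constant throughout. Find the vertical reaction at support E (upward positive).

Insert a hinge at E; M_E is the redundant, and each span becomes simply supported.
Rotations at E on the released spans (each span's end-slope, ×1/EI):
  span DE: point load 115.4 at a = 7.4: Pab(L + a)/(6LEI) = 473.9/EI
  span EF: point load 146 at a = 1.8: Pab(L + b)/(6LEI) = 312.7/EI
  relative rotation θ_0 = (473.9 + 312.7)/EI = 786.7/EI
A unit hogging moment at E produces rotation L₁/(3EI) + L₂/(3EI) = 5.083/EI.
Slope continuity at E: θ_0 = M_E·5.083/EI, so M_E = 786.7/5.083 = 154.8 kN·m (hogging).
Span DE, ΣM about D with M_E applied at E: R_E^{DE}·9.25 = 854 + 154.8, so R_E^{DE} = 109.1 kN and R_D = 115.4 − 109.1 = 6.35 kN.
Span EF, ΣM about F: R_E^{EF}·6 = 613.2 + 154.8, so R_E^{EF} = 128 kN and R_F = 146 − 128 = 18.01 kN.
R_E = 109.1 + 128 = 237 kN.

R_E = 237 kN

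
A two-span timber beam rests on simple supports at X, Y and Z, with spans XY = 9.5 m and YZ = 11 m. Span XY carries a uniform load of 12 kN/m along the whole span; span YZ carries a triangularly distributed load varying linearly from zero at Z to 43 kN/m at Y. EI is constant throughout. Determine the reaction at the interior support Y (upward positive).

R_Y = 263.5 kN

Release continuity at Y by inserting a hinge; the redundant is the internal moment M_Y. The primary structure is two simply-supported spans XY and YZ.
Discontinuity in slope at Y on the released structure — sum the simple-span end rotations:
  span XY: UDL 12: wL³/(24EI) = 428.7/EI
  span YZ: triangular load, peak 43: w₀L³/(45EI) = 1272/EI
  relative rotation θ_0 = (428.7 + 1272)/EI = 1701/EI
A unit hogging moment at Y produces rotation L₁/(3EI) + L₂/(3EI) = 6.833/EI.
Compatibility: M_Y·(L₁+L₂)/(3EI) = θ_0, giving M_Y = 248.9 kN·m (hogging).
Span XY, ΣM about X with M_Y applied at Y: R_Y^{XY}·9.5 = 541.5 + 248.9, so R_Y^{XY} = 83.2 kN and R_X = 114 − 83.2 = 30.8 kN.
Span YZ, ΣM about Z: R_Y^{YZ}·11 = 1734 + 248.9, so R_Y^{YZ} = 180.3 kN and R_Z = 236.5 − 180.3 = 56.21 kN.
R_Y = 83.2 + 180.3 = 263.5 kN.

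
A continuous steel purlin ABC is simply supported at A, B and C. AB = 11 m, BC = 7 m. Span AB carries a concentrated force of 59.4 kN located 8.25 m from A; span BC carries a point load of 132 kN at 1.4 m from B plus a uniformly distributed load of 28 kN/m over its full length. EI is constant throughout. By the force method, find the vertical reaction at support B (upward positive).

R_B = 291.2 kN

Release continuity at B by inserting a hinge; the redundant is the internal moment M_B. The primary structure is two simply-supported spans AB and BC.
Rotations at B on the released spans (each span's end-slope, ×1/EI):
  span AB: point load 59.4 at a = 8.25: Pab(L + a)/(6LEI) = 393.1/EI
  span BC: point load 132 at a = 1.4: Pab(L + b)/(6LEI) = 310.5/EI
  span BC: UDL 28: wL³/(24EI) = 400.2/EI
  relative rotation θ_0 = (393.1 + 710.6)/EI = 1104/EI
A unit hogging moment at B produces rotation L₁/(3EI) + L₂/(3EI) = 6/EI.
Compatibility: M_B·(L₁+L₂)/(3EI) = θ_0, giving M_B = 183.9 kN·m (hogging).
Span AB, ΣM about A with M_B applied at B: R_B^{AB}·11 = 490.1 + 183.9, so R_B^{AB} = 61.27 kN and R_A = 59.4 − 61.27 = -1.873 kN.
Span BC, ΣM about C: R_B^{BC}·7 = 1425 + 183.9, so R_B^{BC} = 229.9 kN and R_C = 328 − 229.9 = 98.12 kN.
R_B = 61.27 + 229.9 = 291.2 kN.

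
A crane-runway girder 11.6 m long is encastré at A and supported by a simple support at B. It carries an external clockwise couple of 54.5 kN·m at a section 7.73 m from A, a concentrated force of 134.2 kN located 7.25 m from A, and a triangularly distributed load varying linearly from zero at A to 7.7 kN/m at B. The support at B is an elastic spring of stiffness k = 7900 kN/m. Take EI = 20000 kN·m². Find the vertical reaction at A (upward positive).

Take the reaction at B as the redundant and release it; the primary structure is a cantilever fixed at A.
Deflection at B on the released cantilever, summing each load's contribution:
  clockwise couple 54.5 at a = 7.73: M₀a(2L − a)/(2EI) = 3259/EI
  point load 134.2 at a = 7.25: Pa²(3L − a)/(6EI) = 32389/EI
  triangular load, peak 7.7 at the free end: 11w₀L⁴/(120EI) = 12780/EI
  δ_0 = 48428/EI
Flexibility coefficient — unit upward force at B: δ_{BB} = L³/(3EI) = 520.3/EI.
With EI = 20000 kN·m²: δ_0 = 2.4214 m and δ_{BB} = 0.026015 m/kN.
Compatibility — the spring shortens by R_B/k under the reaction it provides: δ_0 − R_B·δ_{BB} = R_B/k. With 1/k = 0.000127 m/kN, R_B = δ_0 / (δ_{BB} + 1/k) = 2.4214 / (0.026015 + 0.000127) = 92.63 kN.
Vertical equilibrium: R_A = ΣP − R_B = 178.9 − 92.63 = 86.23 kN.

R_A = 86.23 kN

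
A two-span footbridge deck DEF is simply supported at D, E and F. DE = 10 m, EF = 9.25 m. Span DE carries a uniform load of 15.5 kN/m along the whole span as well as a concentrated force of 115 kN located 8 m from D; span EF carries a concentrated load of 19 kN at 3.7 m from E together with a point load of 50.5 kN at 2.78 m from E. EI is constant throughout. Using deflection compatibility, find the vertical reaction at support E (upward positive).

R_E = 266.8 kN

Insert a hinge at E; M_E is the redundant, and each span becomes simply supported.
Rotations at E on the released spans (each span's end-slope, ×1/EI):
  span DE: UDL 15.5: wL³/(24EI) = 645.8/EI
  span DE: point load 115 at a = 8: Pab(L + a)/(6LEI) = 552/EI
  span EF: point load 19 at a = 3.7: Pab(L + b)/(6LEI) = 104/EI
  span EF: point load 50.5 at a = 2.78: Pab(L + b)/(6LEI) = 257.3/EI
  relative rotation θ_0 = (1198 + 361.3)/EI = 1559/EI
A unit hogging moment at E produces rotation L₁/(3EI) + L₂/(3EI) = 6.417/EI.
Compatibility: M_E·(L₁+L₂)/(3EI) = θ_0, giving M_E = 243 kN·m (hogging).
Span DE, ΣM about D with M_E applied at E: R_E^{DE}·10 = 1695 + 243, so R_E^{DE} = 193.8 kN and R_D = 270 − 193.8 = 76.2 kN.
Span EF, ΣM about F: R_E^{EF}·9.25 = 432.2 + 243, so R_E^{EF} = 72.99 kN and R_F = 69.5 − 72.99 = -3.491 kN.
R_E = 193.8 + 72.99 = 266.8 kN.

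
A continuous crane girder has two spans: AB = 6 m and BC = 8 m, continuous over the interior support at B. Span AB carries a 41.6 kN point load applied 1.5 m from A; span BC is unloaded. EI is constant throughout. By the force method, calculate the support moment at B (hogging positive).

M_B = 12.54 kN·m

Release continuity at B by inserting a hinge; the redundant is the internal moment M_B. The primary structure is two simply-supported spans AB and BC.
Rotations at B on the released spans (each span's end-slope, ×1/EI):
  span AB: point load 41.6 at a = 1.5: Pab(L + a)/(6LEI) = 58.5/EI
  relative rotation θ_0 = (58.5 + 0)/EI = 58.5/EI
A unit hogging moment at B produces rotation L₁/(3EI) + L₂/(3EI) = 4.667/EI.
Slope continuity at B: θ_0 = M_B·4.667/EI, so M_B = 58.5/4.667 = 12.54 kN·m (hogging).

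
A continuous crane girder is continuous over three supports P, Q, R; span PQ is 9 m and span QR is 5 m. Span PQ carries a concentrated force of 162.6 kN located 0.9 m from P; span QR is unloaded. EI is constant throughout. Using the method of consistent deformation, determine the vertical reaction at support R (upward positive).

Release continuity at Q by inserting a hinge; the redundant is the internal moment M_Q. The primary structure is two simply-supported spans PQ and QR.
Discontinuity in slope at Q on the released structure — sum the simple-span end rotations:
  span PQ: point load 162.6 at a = 0.9: Pab(L + a)/(6LEI) = 217.3/EI
  relative rotation θ_0 = (217.3 + 0)/EI = 217.3/EI
A unit hogging moment at Q produces rotation L₁/(3EI) + L₂/(3EI) = 4.667/EI.
Compatibility: M_Q·(L₁+L₂)/(3EI) = θ_0, giving M_Q = 46.57 kN·m (hogging).
Span QR, ΣM about R: R_Q^{QR}·5 = 0 + 46.57, so R_Q^{QR} = 9.313 kN and R_R = 0 − 9.313 = -9.313 kN.

R_R = -9.313 kN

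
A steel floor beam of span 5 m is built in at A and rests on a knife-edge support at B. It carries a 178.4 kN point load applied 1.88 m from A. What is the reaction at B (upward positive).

R_B = 33.09 kN

Take the reaction at B as the redundant and release it; the primary structure is a cantilever fixed at A.
Deflection at B on the released cantilever, summing each load's contribution:
  point load 178.4 at a = 1.88: Pa²(3L − a)/(6EI) = 1379/EI
Tip deflection under a unit load at B: L³/(3EI) = 41.67/EI.
Compatibility at B: δ_0 − R_B·δ_{BB} = 0, so R_B = 1379/41.67 = 33.09 kN.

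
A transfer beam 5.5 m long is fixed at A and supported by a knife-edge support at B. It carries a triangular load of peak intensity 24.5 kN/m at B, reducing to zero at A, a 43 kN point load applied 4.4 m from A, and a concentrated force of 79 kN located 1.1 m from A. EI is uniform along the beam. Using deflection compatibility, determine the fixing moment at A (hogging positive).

M_A = 128.5 kN·m

Release the roller at B. Primary structure: cantilever fixed at A.
Deflection at B on the released cantilever, summing each load's contribution:
  triangular load, peak 24.5 at the free end: 11w₀L⁴/(120EI) = 2055/EI
  point load 43 at a = 4.4: Pa²(3L − a)/(6EI) = 1679/EI
  point load 79 at a = 1.1: Pa²(3L − a)/(6EI) = 245.3/EI
  δ_0 = 3979/EI
Tip deflection under a unit load at B: L³/(3EI) = 55.46/EI.
The prop prevents deflection at B: R_B = δ_0/δ_{BB} = 3979/55.46 = 71.75 kN.
Moment equilibrium about A: M_A = Σ(load moments about A) − R_B·L = 523.1 − 71.75×5.5 = 128.5 kN·m.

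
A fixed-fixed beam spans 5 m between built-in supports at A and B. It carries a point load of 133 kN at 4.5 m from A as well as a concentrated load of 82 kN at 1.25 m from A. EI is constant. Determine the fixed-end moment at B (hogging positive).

M_B = 73.08 kN·m

Release both end moments; the primary structure is a simply-supported span AB with redundants M_A and M_B.
Simple-span end rotations at A and B under the given loads:
  at A: point load 133 at a = 4.5: Pab(L + b)/(6LEI) = 54.86/EI
  at B: point load 133 at a = 4.5: Pab(L + a)/(6LEI) = 94.76/EI
  at A: point load 82 at a = 1.25: Pab(L + b)/(6LEI) = 112.1/EI
  at B: point load 82 at a = 1.25: Pab(L + a)/(6LEI) = 80.08/EI
  θ_A0 = 167/EI,  θ_B0 = 174.8/EI
Flexibility coefficients: a unit moment at one end gives L/(3EI) there and L/(6EI) at the far end, so f₁₁ = f₂₂ = 1.667/EI and f₁₂ = f₂₁ = 0.8333/EI.
Compatibility — zero rotation at each built-in end:
  1.667 M_A + 0.8333 M_B = 167
  0.8333 M_A + 1.667 M_B = 174.8
Solving the pair gives M_A = 63.64 kN·m and M_B = 73.08 kN·m (hogging).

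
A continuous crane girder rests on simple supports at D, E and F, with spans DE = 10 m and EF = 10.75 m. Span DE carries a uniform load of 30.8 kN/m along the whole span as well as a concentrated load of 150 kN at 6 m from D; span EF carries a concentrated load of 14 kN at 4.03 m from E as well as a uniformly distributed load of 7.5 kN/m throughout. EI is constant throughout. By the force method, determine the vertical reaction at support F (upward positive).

R_F = 8.788 kN

Insert a hinge at E; M_E is the redundant, and each span becomes simply supported.
Discontinuity in slope at E on the released structure — sum the simple-span end rotations:
  span DE: UDL 30.8: wL³/(24EI) = 1283/EI
  span DE: point load 150 at a = 6: Pab(L + a)/(6LEI) = 960/EI
  span EF: point load 14 at a = 4.03: Pab(L + b)/(6LEI) = 102.7/EI
  span EF: UDL 7.5: wL³/(24EI) = 388.2/EI
  relative rotation θ_0 = (2243 + 490.9)/EI = 2734/EI
A unit hogging moment at E produces rotation L₁/(3EI) + L₂/(3EI) = 6.917/EI.
Slope continuity at E: θ_0 = M_E·6.917/EI, so M_E = 2734/6.917 = 395.3 kN·m (hogging).
Span EF, ΣM about F: R_E^{EF}·10.75 = 527.4 + 395.3, so R_E^{EF} = 85.84 kN and R_F = 94.62 − 85.84 = 8.788 kN.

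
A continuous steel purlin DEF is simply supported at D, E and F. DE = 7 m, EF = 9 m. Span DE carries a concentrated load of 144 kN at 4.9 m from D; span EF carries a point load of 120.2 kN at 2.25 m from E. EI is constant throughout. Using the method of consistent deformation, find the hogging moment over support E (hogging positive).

Take M_E as the redundant. Released structure: two simple spans DE and EF with a hinge at E.
Discontinuity in slope at E on the released structure — sum the simple-span end rotations:
  span DE: point load 144 at a = 4.9: Pab(L + a)/(6LEI) = 419.8/EI
  span EF: point load 120.2 at a = 2.25: Pab(L + b)/(6LEI) = 532.4/EI
  relative rotation θ_0 = (419.8 + 532.4)/EI = 952.3/EI
A unit hogging moment at E produces rotation L₁/(3EI) + L₂/(3EI) = 5.333/EI.
Slope continuity at E: θ_0 = M_E·5.333/EI, so M_E = 952.3/5.333 = 178.6 kN·m (hogging).

M_E = 178.6 kN·m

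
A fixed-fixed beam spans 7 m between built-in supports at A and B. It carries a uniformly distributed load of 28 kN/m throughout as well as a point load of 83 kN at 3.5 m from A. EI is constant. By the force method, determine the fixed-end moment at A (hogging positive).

M_A = 187 kN·m

Take the two fixed-end moments M_A, M_B as redundants; the released structure is the simple span AB.
End rotations of the released simple span under the applied load (×1/EI):
  at A: UDL 28: wL³/(24EI) = 400.2/EI
  at B: UDL 28: wL³/(24EI) = 400.2/EI
  at A: point load 83 at a = 3.5: Pab(L + b)/(6LEI) = 254.2/EI
  at B: point load 83 at a = 3.5: Pab(L + a)/(6LEI) = 254.2/EI
  θ_A0 = 654.4/EI,  θ_B0 = 654.4/EI
Flexibility coefficients: a unit moment at one end gives L/(3EI) there and L/(6EI) at the far end, so f₁₁ = f₂₂ = 2.333/EI and f₁₂ = f₂₁ = 1.167/EI.
Compatibility — zero rotation at each built-in end:
  2.333 M_A + 1.167 M_B = 654.4
  1.167 M_A + 2.333 M_B = 654.4
Solving the pair gives M_A = 187 kN·m and M_B = 187 kN·m (hogging).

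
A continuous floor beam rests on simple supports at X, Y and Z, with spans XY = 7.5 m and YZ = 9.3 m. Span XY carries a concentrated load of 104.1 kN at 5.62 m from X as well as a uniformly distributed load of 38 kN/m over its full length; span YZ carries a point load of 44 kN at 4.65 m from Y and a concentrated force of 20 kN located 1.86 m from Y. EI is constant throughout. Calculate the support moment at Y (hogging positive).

M_Y = 233.8 kN·m

Insert a hinge at Y; M_Y is the redundant, and each span becomes simply supported.
Rotations at Y on the released spans (each span's end-slope, ×1/EI):
  span XY: point load 104.1 at a = 5.62: Pab(L + a)/(6LEI) = 320.7/EI
  span XY: UDL 38: wL³/(24EI) = 668/EI
  span YZ: point load 44 at a = 4.65: Pab(L + b)/(6LEI) = 237.8/EI
  span YZ: point load 20 at a = 1.86: Pab(L + b)/(6LEI) = 83.03/EI
  relative rotation θ_0 = (988.6 + 320.9)/EI = 1310/EI
A unit hogging moment at Y produces rotation L₁/(3EI) + L₂/(3EI) = 5.6/EI.
Slope continuity at Y: θ_0 = M_Y·5.6/EI, so M_Y = 1310/5.6 = 233.8 kN·m (hogging).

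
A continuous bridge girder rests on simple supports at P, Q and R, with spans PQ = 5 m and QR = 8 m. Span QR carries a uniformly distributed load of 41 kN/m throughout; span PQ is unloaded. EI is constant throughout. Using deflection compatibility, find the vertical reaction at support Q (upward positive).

R_Q = 229.6 kN

Take M_Q as the redundant. Released structure: two simple spans PQ and QR with a hinge at Q.
Rotations at Q on the released spans (each span's end-slope, ×1/EI):
  span QR: UDL 41: wL³/(24EI) = 874.7/EI
  relative rotation θ_0 = (0 + 874.7)/EI = 874.7/EI
A unit hogging moment at Q produces rotation L₁/(3EI) + L₂/(3EI) = 4.333/EI.
Compatibility: M_Q·(L₁+L₂)/(3EI) = θ_0, giving M_Q = 201.8 kN·m (hogging).
Span PQ, ΣM about P with M_Q applied at Q: R_Q^{PQ}·5 = 0 + 201.8, so R_Q^{PQ} = 40.37 kN and R_P = 0 − 40.37 = -40.37 kN.
Span QR, ΣM about R: R_Q^{QR}·8 = 1312 + 201.8, so R_Q^{QR} = 189.2 kN and R_R = 328 − 189.2 = 138.8 kN.
R_Q = 40.37 + 189.2 = 229.6 kN.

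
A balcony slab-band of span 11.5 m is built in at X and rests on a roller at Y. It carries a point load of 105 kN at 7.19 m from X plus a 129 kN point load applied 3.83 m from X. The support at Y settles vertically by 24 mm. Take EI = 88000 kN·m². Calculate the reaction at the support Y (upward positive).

R_Y = 63.65 kN

Remove the prop at Y; the released (primary) structure is a cantilever built in at X.
Deflection at Y on the released cantilever, summing each load's contribution:
  point load 105 at a = 7.19: Pa²(3L − a)/(6EI) = 24707/EI
  point load 129 at a = 3.83: Pa²(3L − a)/(6EI) = 9673/EI
  δ_0 = 34380/EI
Tip deflection under a unit load at Y: L³/(3EI) = 507/EI.
With EI = 88000 kN·m²: δ_0 = 0.39068 m and δ_{YY} = 0.005761 m/kN.
Compatibility — the beam at Y must follow the support down by 0.024 m: δ_0 − R_Y·δ_{YY} = 0.024, so R_Y = (0.39068 − 0.024)/0.005761 = 63.65 kN.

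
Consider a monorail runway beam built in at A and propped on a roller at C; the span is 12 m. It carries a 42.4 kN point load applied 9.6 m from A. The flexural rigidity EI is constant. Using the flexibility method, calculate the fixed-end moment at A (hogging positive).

M_A = 48.84 kN·m

Choose R_C as the redundant. The primary structure is the cantilever fixed at A.
Deflection at C on the released cantilever, summing each load's contribution:
  point load 42.4 at a = 9.6: Pa²(3L − a)/(6EI) = 17193/EI
Flexibility coefficient — unit upward force at C: δ_{CC} = L³/(3EI) = 576/EI.
Compatibility at C: δ_0 − R_C·δ_{CC} = 0, so R_C = 17193/576 = 29.85 kN.
Moment equilibrium about A: M_A = Σ(load moments about A) − R_C·L = 407 − 29.85×12 = 48.84 kN·m.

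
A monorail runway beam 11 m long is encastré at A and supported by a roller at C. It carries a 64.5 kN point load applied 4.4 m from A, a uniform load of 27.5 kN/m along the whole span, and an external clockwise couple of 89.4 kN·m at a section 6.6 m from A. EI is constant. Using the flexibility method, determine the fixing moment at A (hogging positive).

M_A = 528.9 kN·m

Remove the prop at C; the released (primary) structure is a cantilever built in at A.
Primary-structure tip deflection at C by superposition:
  point load 64.5 at a = 4.4: Pa²(3L − a)/(6EI) = 5952/EI
  UDL 27.5: wL⁴/(8EI) = 50328/EI
  clockwise couple 89.4 at a = 6.6: M₀a(2L − a)/(2EI) = 4543/EI
  δ_0 = 60824/EI
Tip deflection under a unit load at C: L³/(3EI) = 443.7/EI.
Compatibility at C: δ_0 − R_C·δ_{CC} = 0, so R_C = 60824/443.7 = 137.1 kN.
Moment equilibrium about A: M_A = Σ(load moments about A) − R_C·L = 2037 − 137.1×11 = 528.9 kN·m.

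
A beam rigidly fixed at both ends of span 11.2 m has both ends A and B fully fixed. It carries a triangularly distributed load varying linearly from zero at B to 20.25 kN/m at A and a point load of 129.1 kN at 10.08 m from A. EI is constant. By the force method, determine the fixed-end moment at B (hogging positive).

M_B = 201.8 kN·m

Take the two fixed-end moments M_A, M_B as redundants; the released structure is the simple span AB.
End rotations of the released simple span under the applied load (×1/EI):
  at A: triangular load, peak 20.25: w₀L³/(45EI) = 632.2/EI
  at B: triangular load, peak 20.25: 7w₀L³/(360EI) = 553.2/EI
  at A: point load 129.1 at a = 10.08: Pab(L + b)/(6LEI) = 267.2/EI
  at B: point load 129.1 at a = 10.08: Pab(L + a)/(6LEI) = 461.5/EI
  θ_A0 = 899.4/EI,  θ_B0 = 1015/EI
Flexibility coefficients: a unit moment at one end gives L/(3EI) there and L/(6EI) at the far end, so f₁₁ = f₂₂ = 3.733/EI and f₁₂ = f₂₁ = 1.867/EI.
Compatibility — zero rotation at each built-in end:
  3.733 M_A + 1.867 M_B = 899.4
  1.867 M_A + 3.733 M_B = 1015
Solving the pair gives M_A = 140 kN·m and M_B = 201.8 kN·m (hogging).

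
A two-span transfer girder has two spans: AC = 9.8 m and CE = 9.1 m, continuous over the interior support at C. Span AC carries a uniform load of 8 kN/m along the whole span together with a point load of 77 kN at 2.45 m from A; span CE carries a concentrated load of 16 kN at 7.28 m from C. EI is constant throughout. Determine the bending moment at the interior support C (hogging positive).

M_C = 102.4 kN·m

Insert a hinge at C; M_C is the redundant, and each span becomes simply supported.
Rotations at C on the released spans (each span's end-slope, ×1/EI):
  span AC: UDL 8: wL³/(24EI) = 313.7/EI
  span AC: point load 77 at a = 2.45: Pab(L + a)/(6LEI) = 288.9/EI
  span CE: point load 16 at a = 7.28: Pab(L + b)/(6LEI) = 42.4/EI
  relative rotation θ_0 = (602.6 + 42.4)/EI = 645/EI
A unit hogging moment at C produces rotation L₁/(3EI) + L₂/(3EI) = 6.3/EI.
Compatibility: M_C·(L₁+L₂)/(3EI) = θ_0, giving M_C = 102.4 kN·m (hogging).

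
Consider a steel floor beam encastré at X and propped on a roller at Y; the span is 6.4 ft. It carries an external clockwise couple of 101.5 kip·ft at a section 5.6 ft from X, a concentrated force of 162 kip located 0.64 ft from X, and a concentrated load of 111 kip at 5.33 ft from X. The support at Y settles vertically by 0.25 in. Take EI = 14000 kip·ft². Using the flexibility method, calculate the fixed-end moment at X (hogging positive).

Remove the prop at Y; the released (primary) structure is a cantilever built in at X.
Deflection at Y on the released cantilever, summing each load's contribution:
  clockwise couple 101.5 at a = 5.6: M₀a(2L − a)/(2EI) = 2046/EI
  point load 162 at a = 0.64: Pa²(3L − a)/(6EI) = 205.3/EI
  point load 111 at a = 5.33: Pa²(3L − a)/(6EI) = 7290/EI
  δ_0 = 9541/EI
Tip deflection under a unit load at Y: L³/(3EI) = 87.38/EI.
With EI = 14000 kip·ft²: δ_0 = 0.68151 ft and δ_{YY} = 0.006242 ft/kip.
Compatibility — the beam at Y must follow the support down by 0.02083 ft: δ_0 − R_Y·δ_{YY} = 0.02083, so R_Y = (0.68151 − 0.02083)/0.006242 = 105.9 kip.
Moment equilibrium about X: M_X = Σ(load moments about X) − R_Y·L = 796.8 − 105.9×6.4 = 119.4 kip·ft.

M_X = 119.4 kip·ft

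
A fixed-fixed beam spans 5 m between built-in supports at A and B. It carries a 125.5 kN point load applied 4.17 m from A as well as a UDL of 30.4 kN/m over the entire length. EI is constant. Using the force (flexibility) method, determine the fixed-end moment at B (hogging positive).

Take the two fixed-end moments M_A, M_B as redundants; the released structure is the simple span AB.
Simple-span end rotations at A and B under the given loads:
  at A: point load 125.5 at a = 4.17: Pab(L + b)/(6LEI) = 84.41/EI
  at B: point load 125.5 at a = 4.17: Pab(L + a)/(6LEI) = 132.8/EI
  at A: UDL 30.4: wL³/(24EI) = 158.3/EI
  at B: UDL 30.4: wL³/(24EI) = 158.3/EI
  θ_A0 = 242.7/EI,  θ_B0 = 291.1/EI
Flexibility coefficients: a unit moment at one end gives L/(3EI) there and L/(6EI) at the far end, so f₁₁ = f₂₂ = 1.667/EI and f₁₂ = f₂₁ = 0.8333/EI.
Compatibility — zero rotation at each built-in end:
  1.667 M_A + 0.8333 M_B = 242.7
  0.8333 M_A + 1.667 M_B = 291.1
Solving the pair gives M_A = 77.75 kN·m and M_B = 135.8 kN·m (hogging).

M_B = 135.8 kN·m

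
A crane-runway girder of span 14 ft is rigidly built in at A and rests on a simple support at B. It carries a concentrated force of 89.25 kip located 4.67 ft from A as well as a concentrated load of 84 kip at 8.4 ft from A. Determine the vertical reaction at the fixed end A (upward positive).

R_A = 123.7 kip

Take the reaction at B as the redundant and release it; the primary structure is a cantilever fixed at A.
Free-end deflection of the primary structure under the applied loading (downward +):
  point load 89.25 at a = 4.67: Pa²(3L − a)/(6EI) = 12110/EI
  point load 84 at a = 8.4: Pa²(3L − a)/(6EI) = 33191/EI
  δ_0 = 45302/EI
Tip deflection under a unit load at B: L³/(3EI) = 914.7/EI.
Compatibility at B: δ_0 − R_B·δ_{BB} = 0, so R_B = 45302/914.7 = 49.53 kip.
Vertical equilibrium: R_A = ΣP − R_B = 173.2 − 49.53 = 123.7 kip.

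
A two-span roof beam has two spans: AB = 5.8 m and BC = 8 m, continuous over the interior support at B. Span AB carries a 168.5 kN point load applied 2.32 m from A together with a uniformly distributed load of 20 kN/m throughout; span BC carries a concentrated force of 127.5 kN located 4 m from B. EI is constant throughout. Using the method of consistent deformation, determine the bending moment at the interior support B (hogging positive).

M_B = 215.2 kN·m

Insert a hinge at B; M_B is the redundant, and each span becomes simply supported.
Rotations at B on the released spans (each span's end-slope, ×1/EI):
  span AB: point load 168.5 at a = 2.32: Pab(L + a)/(6LEI) = 317.4/EI
  span AB: UDL 20: wL³/(24EI) = 162.6/EI
  span BC: point load 127.5 at a = 4: Pab(L + b)/(6LEI) = 510/EI
  relative rotation θ_0 = (480 + 510)/EI = 990/EI
A unit hogging moment at B produces rotation L₁/(3EI) + L₂/(3EI) = 4.6/EI.
Compatibility: M_B·(L₁+L₂)/(3EI) = θ_0, giving M_B = 215.2 kN·m (hogging).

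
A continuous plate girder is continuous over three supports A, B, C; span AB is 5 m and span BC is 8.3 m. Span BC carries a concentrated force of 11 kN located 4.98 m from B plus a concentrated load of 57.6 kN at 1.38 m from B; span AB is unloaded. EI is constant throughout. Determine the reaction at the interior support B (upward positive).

Take M_B as the redundant. Released structure: two simple spans AB and BC with a hinge at B.
Discontinuity in slope at B on the released structure — sum the simple-span end rotations:
  span BC: point load 11 at a = 4.98: Pab(L + b)/(6LEI) = 42.44/EI
  span BC: point load 57.6 at a = 1.38: Pab(L + b)/(6LEI) = 168.1/EI
  relative rotation θ_0 = (0 + 210.5)/EI = 210.5/EI
A unit hogging moment at B produces rotation L₁/(3EI) + L₂/(3EI) = 4.433/EI.
Compatibility: M_B·(L₁+L₂)/(3EI) = θ_0, giving M_B = 47.49 kN·m (hogging).
Span AB, ΣM about A with M_B applied at B: R_B^{AB}·5 = 0 + 47.49, so R_B^{AB} = 9.498 kN and R_A = 0 − 9.498 = -9.498 kN.
Span BC, ΣM about C: R_B^{BC}·8.3 = 435.1 + 47.49, so R_B^{BC} = 58.15 kN and R_C = 68.6 − 58.15 = 10.45 kN.
R_B = 9.498 + 58.15 = 67.64 kN.

R_B = 67.64 kN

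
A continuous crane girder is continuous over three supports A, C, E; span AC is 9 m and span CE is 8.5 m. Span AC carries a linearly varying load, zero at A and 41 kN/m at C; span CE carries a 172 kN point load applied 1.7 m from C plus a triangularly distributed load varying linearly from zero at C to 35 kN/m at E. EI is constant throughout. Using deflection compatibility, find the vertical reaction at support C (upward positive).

R_C = 376 kN

Insert a hinge at C; M_C is the redundant, and each span becomes simply supported.
Discontinuity in slope at C on the released structure — sum the simple-span end rotations:
  span AC: triangular load, peak 41: w₀L³/(45EI) = 664.2/EI
  span CE: point load 172 at a = 1.7: Pab(L + b)/(6LEI) = 596.5/EI
  span CE: triangular load, peak 35: 7w₀L³/(360EI) = 417.9/EI
  relative rotation θ_0 = (664.2 + 1014)/EI = 1679/EI
A unit hogging moment at C produces rotation L₁/(3EI) + L₂/(3EI) = 5.833/EI.
Compatibility: M_C·(L₁+L₂)/(3EI) = θ_0, giving M_C = 287.8 kN·m (hogging).
Span AC, ΣM about A with M_C applied at C: R_C^{AC}·9 = 1107 + 287.8, so R_C^{AC} = 155 kN and R_A = 184.5 − 155 = 29.53 kN.
Span CE, ΣM about E: R_C^{CE}·8.5 = 1591 + 287.8, so R_C^{CE} = 221 kN and R_E = 320.8 − 221 = 99.71 kN.
R_C = 155 + 221 = 376 kN.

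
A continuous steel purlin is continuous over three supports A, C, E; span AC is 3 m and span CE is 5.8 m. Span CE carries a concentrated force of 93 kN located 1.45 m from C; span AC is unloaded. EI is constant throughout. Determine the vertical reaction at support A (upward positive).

Take M_C as the redundant. Released structure: two simple spans AC and CE with a hinge at C.
End slopes at the hinge C, treating each span as simply supported:
  span CE: point load 93 at a = 1.45: Pab(L + b)/(6LEI) = 171.1/EI
  relative rotation θ_0 = (0 + 171.1)/EI = 171.1/EI
A unit hogging moment at C produces rotation L₁/(3EI) + L₂/(3EI) = 2.933/EI.
Compatibility: M_C·(L₁+L₂)/(3EI) = θ_0, giving M_C = 58.33 kN·m (hogging).
Span AC, ΣM about A with M_C applied at C: R_C^{AC}·3 = 0 + 58.33, so R_C^{AC} = 19.44 kN and R_A = 0 − 19.44 = -19.44 kN.

R_A = -19.44 kN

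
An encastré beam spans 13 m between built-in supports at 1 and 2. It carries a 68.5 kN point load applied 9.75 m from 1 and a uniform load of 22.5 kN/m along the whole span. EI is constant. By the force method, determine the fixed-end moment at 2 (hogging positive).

M_2 = 442.1 kN·m

Take the two fixed-end moments M_1, M_2 as redundants; the released structure is the simple span 12.
On the primary (simply-supported) span, the end slopes from the loading are:
  at 1: point load 68.5 at a = 9.75: Pab(L + b)/(6LEI) = 452.2/EI
  at 2: point load 68.5 at a = 9.75: Pab(L + a)/(6LEI) = 633.1/EI
  at 1: UDL 22.5: wL³/(24EI) = 2060/EI
  at 2: UDL 22.5: wL³/(24EI) = 2060/EI
  θ_10 = 2512/EI,  θ_20 = 2693/EI
Flexibility coefficients: a unit moment at one end gives L/(3EI) there and L/(6EI) at the far end, so f₁₁ = f₂₂ = 4.333/EI and f₁₂ = f₂₁ = 2.167/EI.
Compatibility — zero rotation at each built-in end:
  4.333 M_1 + 2.167 M_2 = 2512
  2.167 M_1 + 4.333 M_2 = 2693
Solving the pair gives M_1 = 358.6 kN·m and M_2 = 442.1 kN·m (hogging).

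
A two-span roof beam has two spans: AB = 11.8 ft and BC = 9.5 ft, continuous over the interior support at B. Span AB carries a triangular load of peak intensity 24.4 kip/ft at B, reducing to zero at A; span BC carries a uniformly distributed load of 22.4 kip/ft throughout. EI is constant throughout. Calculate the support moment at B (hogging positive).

Insert a hinge at B; M_B is the redundant, and each span becomes simply supported.
Rotations at B on the released spans (each span's end-slope, ×1/EI):
  span AB: triangular load, peak 24.4: w₀L³/(45EI) = 890.9/EI
  span BC: UDL 22.4: wL³/(24EI) = 800.2/EI
  relative rotation θ_0 = (890.9 + 800.2)/EI = 1691/EI
A unit hogging moment at B produces rotation L₁/(3EI) + L₂/(3EI) = 7.1/EI.
Slope continuity at B: θ_0 = M_B·7.1/EI, so M_B = 1691/7.1 = 238.2 kip·ft (hogging).

M_B = 238.2 kip·ft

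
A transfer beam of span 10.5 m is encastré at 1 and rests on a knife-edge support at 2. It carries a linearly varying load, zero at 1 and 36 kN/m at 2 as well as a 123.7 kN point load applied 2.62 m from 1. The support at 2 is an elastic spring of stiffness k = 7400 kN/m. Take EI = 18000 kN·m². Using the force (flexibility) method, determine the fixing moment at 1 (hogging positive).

M_1 = 451.9 kN·m

Choose R_2 as the redundant. The primary structure is the cantilever fixed at 1.
Free-end deflection of the primary structure under the applied loading (downward +):
  triangular load, peak 36 at the free end: 11w₀L⁴/(120EI) = 40112/EI
  point load 123.7 at a = 2.62: Pa²(3L − a)/(6EI) = 4087/EI
  δ_0 = 44199/EI
Tip deflection under a unit load at 2: L³/(3EI) = 385.9/EI.
With EI = 18000 kN·m²: δ_0 = 2.4555 m and δ_{22} = 0.021438 m/kN.
Compatibility — the spring shortens by R_2/k under the reaction it provides: δ_0 − R_2·δ_{22} = R_2/k. With 1/k = 0.000135 m/kN, R_2 = δ_0 / (δ_{22} + 1/k) = 2.4555 / (0.021438 + 0.000135) = 113.8 kN.
Moment equilibrium about 1: M_1 = Σ(load moments about 1) − R_2·L = 1647 − 113.8×10.5 = 451.9 kN·m.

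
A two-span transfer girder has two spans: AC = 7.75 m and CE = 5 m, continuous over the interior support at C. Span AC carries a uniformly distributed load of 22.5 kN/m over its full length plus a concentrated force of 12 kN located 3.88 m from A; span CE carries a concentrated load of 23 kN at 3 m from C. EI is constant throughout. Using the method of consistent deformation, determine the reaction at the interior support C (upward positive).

Release continuity at C by inserting a hinge; the redundant is the internal moment M_C. The primary structure is two simply-supported spans AC and CE.
Discontinuity in slope at C on the released structure — sum the simple-span end rotations:
  span AC: UDL 22.5: wL³/(24EI) = 436.4/EI
  span AC: point load 12 at a = 3.88: Pab(L + a)/(6LEI) = 45.07/EI
  span CE: point load 23 at a = 3: Pab(L + b)/(6LEI) = 32.2/EI
  relative rotation θ_0 = (481.5 + 32.2)/EI = 513.7/EI
A unit hogging moment at C produces rotation L₁/(3EI) + L₂/(3EI) = 4.25/EI.
Slope continuity at C: θ_0 = M_C·4.25/EI, so M_C = 513.7/4.25 = 120.9 kN·m (hogging).
Span AC, ΣM about A with M_C applied at C: R_C^{AC}·7.75 = 722.3 + 120.9, so R_C^{AC} = 108.8 kN and R_A = 186.4 − 108.8 = 77.58 kN.
Span CE, ΣM about E: R_C^{CE}·5 = 46 + 120.9, so R_C^{CE} = 33.37 kN and R_E = 23 − 33.37 = -10.37 kN.
R_C = 108.8 + 33.37 = 142.2 kN.

R_C = 142.2 kN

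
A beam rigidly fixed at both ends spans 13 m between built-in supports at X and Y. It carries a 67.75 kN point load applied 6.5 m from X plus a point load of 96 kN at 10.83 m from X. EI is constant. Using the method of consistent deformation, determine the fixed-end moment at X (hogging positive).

Release both end moments; the primary structure is a simply-supported span XY with redundants M_X and M_Y.
Simple-span end rotations at X and Y under the given loads:
  at X: point load 67.75 at a = 6.5: Pab(L + b)/(6LEI) = 715.6/EI
  at Y: point load 67.75 at a = 6.5: Pab(L + a)/(6LEI) = 715.6/EI
  at X: point load 96 at a = 10.83: Pab(L + b)/(6LEI) = 438.8/EI
  at Y: point load 96 at a = 10.83: Pab(L + a)/(6LEI) = 689.3/EI
  θ_X0 = 1154/EI,  θ_Y0 = 1405/EI
Flexibility coefficients: a unit moment at one end gives L/(3EI) there and L/(6EI) at the far end, so f₁₁ = f₂₂ = 4.333/EI and f₁₂ = f₂₁ = 2.167/EI.
Compatibility — zero rotation at each built-in end:
  4.333 M_X + 2.167 M_Y = 1154
  2.167 M_X + 4.333 M_Y = 1405
Solving the pair gives M_X = 139.1 kN·m and M_Y = 254.7 kN·m (hogging).

M_X = 139.1 kN·m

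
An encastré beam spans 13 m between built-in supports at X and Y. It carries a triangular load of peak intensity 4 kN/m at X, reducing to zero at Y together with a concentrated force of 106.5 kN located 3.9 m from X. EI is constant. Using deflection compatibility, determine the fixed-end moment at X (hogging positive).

Take the two fixed-end moments M_X, M_Y as redundants; the released structure is the simple span XY.
End rotations of the released simple span under the applied load (×1/EI):
  at X: triangular load, peak 4: w₀L³/(45EI) = 195.3/EI
  at Y: triangular load, peak 4: 7w₀L³/(360EI) = 170.9/EI
  at X: point load 106.5 at a = 3.9: Pab(L + b)/(6LEI) = 1071/EI
  at Y: point load 106.5 at a = 3.9: Pab(L + a)/(6LEI) = 818.9/EI
  θ_X0 = 1266/EI,  θ_Y0 = 989.8/EI
Flexibility coefficients: a unit moment at one end gives L/(3EI) there and L/(6EI) at the far end, so f₁₁ = f₂₂ = 4.333/EI and f₁₂ = f₂₁ = 2.167/EI.
Compatibility — zero rotation at each built-in end:
  4.333 M_X + 2.167 M_Y = 1266
  2.167 M_X + 4.333 M_Y = 989.8
Solving the pair gives M_X = 237.3 kN·m and M_Y = 109.8 kN·m (hogging).

M_X = 237.3 kN·m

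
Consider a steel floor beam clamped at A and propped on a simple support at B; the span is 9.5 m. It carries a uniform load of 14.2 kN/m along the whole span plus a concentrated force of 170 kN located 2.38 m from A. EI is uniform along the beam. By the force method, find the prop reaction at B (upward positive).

R_B = 65.26 kN

Take the reaction at B as the redundant and release it; the primary structure is a cantilever fixed at A.
Primary-structure tip deflection at B by superposition:
  UDL 14.2: wL⁴/(8EI) = 14457/EI
  point load 170 at a = 2.38: Pa²(3L − a)/(6EI) = 4192/EI
  δ_0 = 18650/EI
Flexibility coefficient — unit upward force at B: δ_{BB} = L³/(3EI) = 285.8/EI.
Compatibility at B: δ_0 − R_B·δ_{BB} = 0, so R_B = 18650/285.8 = 65.26 kN.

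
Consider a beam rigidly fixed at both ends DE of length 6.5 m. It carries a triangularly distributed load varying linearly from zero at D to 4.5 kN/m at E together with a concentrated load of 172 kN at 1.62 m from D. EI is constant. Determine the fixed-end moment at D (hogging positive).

M_D = 163.4 kN·m

Take the two fixed-end moments M_D, M_E as redundants; the released structure is the simple span DE.
Simple-span end rotations at D and E under the given loads:
  at D: triangular load, peak 4.5: 7w₀L³/(360EI) = 24.03/EI
  at E: triangular load, peak 4.5: w₀L³/(45EI) = 27.46/EI
  at D: point load 172 at a = 1.62: Pab(L + b)/(6LEI) = 396.8/EI
  at E: point load 172 at a = 1.62: Pab(L + a)/(6LEI) = 283.1/EI
  θ_D0 = 420.8/EI,  θ_E0 = 310.6/EI
Flexibility coefficients: a unit moment at one end gives L/(3EI) there and L/(6EI) at the far end, so f₁₁ = f₂₂ = 2.167/EI and f₁₂ = f₂₁ = 1.083/EI.
Compatibility — zero rotation at each built-in end:
  2.167 M_D + 1.083 M_E = 420.8
  1.083 M_D + 2.167 M_E = 310.6
Solving the pair gives M_D = 163.4 kN·m and M_E = 61.64 kN·m (hogging).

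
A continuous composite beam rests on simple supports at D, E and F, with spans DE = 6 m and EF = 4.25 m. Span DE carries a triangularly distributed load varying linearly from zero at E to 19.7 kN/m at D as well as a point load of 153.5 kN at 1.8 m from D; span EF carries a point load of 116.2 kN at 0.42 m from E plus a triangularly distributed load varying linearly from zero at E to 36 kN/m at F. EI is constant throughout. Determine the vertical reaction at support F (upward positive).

Release continuity at E by inserting a hinge; the redundant is the internal moment M_E. The primary structure is two simply-supported spans DE and EF.
Rotations at E on the released spans (each span's end-slope, ×1/EI):
  span DE: triangular load, peak 19.7: 7w₀L³/(360EI) = 82.74/EI
  span DE: point load 153.5 at a = 1.8: Pab(L + a)/(6LEI) = 251.4/EI
  span EF: point load 116.2 at a = 0.42: Pab(L + b)/(6LEI) = 59.23/EI
  span EF: triangular load, peak 36: 7w₀L³/(360EI) = 53.74/EI
  relative rotation θ_0 = (334.2 + 113)/EI = 447.1/EI
A unit hogging moment at E produces rotation L₁/(3EI) + L₂/(3EI) = 3.417/EI.
Compatibility: M_E·(L₁+L₂)/(3EI) = θ_0, giving M_E = 130.9 kN·m (hogging).
Span EF, ΣM about F: R_E^{EF}·4.25 = 553.4 + 130.9, so R_E^{EF} = 161 kN and R_F = 192.7 − 161 = 31.69 kN.

R_F = 31.69 kN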